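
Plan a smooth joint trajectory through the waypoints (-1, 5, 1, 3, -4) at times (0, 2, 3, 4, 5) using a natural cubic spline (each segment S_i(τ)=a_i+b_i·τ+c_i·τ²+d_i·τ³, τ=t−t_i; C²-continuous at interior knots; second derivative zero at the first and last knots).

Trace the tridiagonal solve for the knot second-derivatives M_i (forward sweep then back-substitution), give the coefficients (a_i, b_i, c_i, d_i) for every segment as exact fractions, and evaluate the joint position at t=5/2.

  seg 0: a=-1 b=267/43 c=0 d=-69/86
  seg 1: a=5 b=-147/43 c=-207/43 d=182/43
  seg 2: a=1 b=-15/43 c=339/43 d=-238/43
  seg 3: a=3 b=-51/43 c=-375/43 d=125/43
S(5/2) = 225/86

Δ: Δ0=3, Δ1=-4, Δ2=2, Δ3=-7
row 1: diag=6, rhs=-42; c'=1/6, d'=-7
row 2: denom=4−1·1/6=23/6; d'=(36−1·-7)/(23/6)=258/23
row 3: denom=4−1·6/23=86/23; d'=(-54−1·258/23)/(86/23)=-750/43
back: M3=-750/43
back: M2=258/23−6/23·-750/43=678/43
back: M1=-7−1/6·678/43=-414/43
M: M0=0, M1=-414/43, M2=678/43, M3=-750/43, M4=0
seg 0: a=-1, c=M0/2=0, d=(M1−M0)/(6·2)=-69/86, b=Δ0−h0·(2M0+M1)/6=267/43
seg 1: a=5, c=M1/2=-207/43, d=(M2−M1)/(6·1)=182/43, b=Δ1−h1·(2M1+M2)/6=-147/43
seg 2: a=1, c=M2/2=339/43, d=(M3−M2)/(6·1)=-238/43, b=Δ2−h2·(2M2+M3)/6=-15/43
seg 3: a=3, c=M3/2=-375/43, d=(M4−M3)/(6·1)=125/43, b=Δ3−h3·(2M3+M4)/6=-51/43
t_q=5/2 → seg 1, τ=1/2; S=5+-147/43·τ+-207/43·τ²+182/43·τ³=225/86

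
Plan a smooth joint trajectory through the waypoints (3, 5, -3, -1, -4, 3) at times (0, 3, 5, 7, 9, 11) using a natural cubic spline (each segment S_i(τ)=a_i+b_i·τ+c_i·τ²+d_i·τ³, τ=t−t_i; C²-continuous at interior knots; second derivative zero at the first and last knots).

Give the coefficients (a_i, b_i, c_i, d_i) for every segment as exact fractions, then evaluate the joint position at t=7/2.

Δ: Δ0=2/3, Δ1=-4, Δ2=1, Δ3=-3/2, Δ4=7/2
row 1: diag=10, rhs=-28; c'=1/5, d'=-14/5
row 2: denom=8−2·1/5=38/5; d'=(30−2·-14/5)/(38/5)=89/19
row 3: denom=8−2·5/19=142/19; d'=(-15−2·89/19)/(142/19)=-463/142
row 4: denom=8−2·19/71=530/71; d'=(30−2·-463/142)/(530/71)=2593/530
back: M4=2593/530
back: M3=-463/142−19/71·2593/530=-1211/265
back: M2=89/19−5/19·-1211/265=312/53
back: M1=-14/5−1/5·312/53=-1054/265
M: M0=0, M1=-1054/265, M2=312/53, M3=-1211/265, M4=2593/530, M5=0
seg 0: a=3, c=M0/2=0, d=(M1−M0)/(6·3)=-527/2385, b=Δ0−h0·(2M0+M1)/6=2111/795
seg 1: a=5, c=M1/2=-527/265, d=(M2−M1)/(6·2)=1307/1590, b=Δ1−h1·(2M1+M2)/6=-2632/795
seg 2: a=-3, c=M2/2=156/53, d=(M3−M2)/(6·2)=-2771/3180, b=Δ2−h2·(2M2+M3)/6=-1114/795
seg 3: a=-1, c=M3/2=-1211/530, d=(M4−M3)/(6·2)=1003/1272, b=Δ3−h3·(2M3+M4)/6=-67/795
seg 4: a=-4, c=M4/2=2593/1060, d=(M5−M4)/(6·2)=-2593/6360, b=Δ4−h4·(2M4+M5)/6=379/1590
t_q=7/2 → seg 1, τ=1/2; S=5+-2632/795·τ+-527/265·τ²+1307/1590·τ³=12509/4240

  seg 0: a=3 b=2111/795 c=0 d=-527/2385
  seg 1: a=5 b=-2632/795 c=-527/265 d=1307/1590
  seg 2: a=-3 b=-1114/795 c=156/53 d=-2771/3180
  seg 3: a=-1 b=-67/795 c=-1211/530 d=1003/1272
  seg 4: a=-4 b=379/1590 c=2593/1060 d=-2593/6360
S(7/2) = 12509/4240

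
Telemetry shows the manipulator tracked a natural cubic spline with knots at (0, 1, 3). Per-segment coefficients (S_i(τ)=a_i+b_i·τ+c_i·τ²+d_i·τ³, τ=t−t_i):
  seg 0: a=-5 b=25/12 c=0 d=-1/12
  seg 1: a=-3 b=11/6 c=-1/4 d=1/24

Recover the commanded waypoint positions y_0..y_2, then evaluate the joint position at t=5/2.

y_0 = S_0(0) = a_0 = -5
y_1 = S_1(0) = a_1 = -3
y_2 = S_1(2) = 0
t_q=5/2 is in segment 1 (τ=3/2); S_1(τ)=-43/64

y_0=-5 y_1=-3 y_2=0
S(5/2) = -43/64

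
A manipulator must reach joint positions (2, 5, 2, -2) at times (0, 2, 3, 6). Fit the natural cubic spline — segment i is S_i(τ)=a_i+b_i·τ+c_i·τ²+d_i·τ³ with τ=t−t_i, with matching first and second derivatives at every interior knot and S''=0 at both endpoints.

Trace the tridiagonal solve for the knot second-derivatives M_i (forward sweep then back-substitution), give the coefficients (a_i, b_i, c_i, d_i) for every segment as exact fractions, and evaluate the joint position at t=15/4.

  seg 0: a=2 b=875/282 c=0 d=-113/282
  seg 1: a=5 b=-481/282 c=-113/47 d=313/282
  seg 2: a=2 b=-449/141 c=87/94 d=-29/282
S(15/4) = 535/6016

Δ: Δ0=3/2, Δ1=-3, Δ2=-4/3
row 1: diag=6, rhs=-27; c'=1/6, d'=-9/2
row 2: denom=8−1·1/6=47/6; d'=(10−1·-9/2)/(47/6)=87/47
back: M2=87/47
back: M1=-9/2−1/6·87/47=-226/47
M: M0=0, M1=-226/47, M2=87/47, M3=0
seg 0: a=2, c=M0/2=0, d=(M1−M0)/(6·2)=-113/282, b=Δ0−h0·(2M0+M1)/6=875/282
seg 1: a=5, c=M1/2=-113/47, d=(M2−M1)/(6·1)=313/282, b=Δ1−h1·(2M1+M2)/6=-481/282
seg 2: a=2, c=M2/2=87/94, d=(M3−M2)/(6·3)=-29/282, b=Δ2−h2·(2M2+M3)/6=-449/141
t_q=15/4 → seg 2, τ=3/4; S=2+-449/141·τ+87/94·τ²+-29/282·τ³=535/6016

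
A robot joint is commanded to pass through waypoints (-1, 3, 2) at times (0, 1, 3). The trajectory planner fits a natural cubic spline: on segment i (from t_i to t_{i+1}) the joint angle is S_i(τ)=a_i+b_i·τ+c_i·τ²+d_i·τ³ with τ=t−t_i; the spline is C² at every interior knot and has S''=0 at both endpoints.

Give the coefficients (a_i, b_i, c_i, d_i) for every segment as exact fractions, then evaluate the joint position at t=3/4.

Δ: Δ0=4, Δ1=-1/2
row 1: diag=6, rhs=-27; c'=1/3, d'=-9/2
back: M1=-9/2
M: M0=0, M1=-9/2, M2=0
seg 0: a=-1, c=M0/2=0, d=(M1−M0)/(6·1)=-3/4, b=Δ0−h0·(2M0+M1)/6=19/4
seg 1: a=3, c=M1/2=-9/4, d=(M2−M1)/(6·2)=3/8, b=Δ1−h1·(2M1+M2)/6=5/2
t_q=3/4 → seg 0, τ=3/4; S=-1+19/4·τ+0·τ²+-3/4·τ³=575/256

  seg 0: a=-1 b=19/4 c=0 d=-3/4
  seg 1: a=3 b=5/2 c=-9/4 d=3/8
S(3/4) = 575/256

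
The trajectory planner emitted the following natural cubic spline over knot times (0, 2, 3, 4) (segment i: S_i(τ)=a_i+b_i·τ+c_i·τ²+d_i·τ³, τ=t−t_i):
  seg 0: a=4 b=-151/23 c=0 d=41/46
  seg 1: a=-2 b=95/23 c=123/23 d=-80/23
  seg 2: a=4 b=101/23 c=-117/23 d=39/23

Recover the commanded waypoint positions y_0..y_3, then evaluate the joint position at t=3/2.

y_0=4 y_1=-2 y_2=4 y_3=5
S(3/2) = -1045/368

y_0 = S_0(0) = a_0 = 4
y_1 = S_1(0) = a_1 = -2
y_2 = S_2(0) = a_2 = 4
y_3 = S_2(1) = 5
t_q=3/2 is in segment 0 (τ=3/2); S_0(τ)=-1045/368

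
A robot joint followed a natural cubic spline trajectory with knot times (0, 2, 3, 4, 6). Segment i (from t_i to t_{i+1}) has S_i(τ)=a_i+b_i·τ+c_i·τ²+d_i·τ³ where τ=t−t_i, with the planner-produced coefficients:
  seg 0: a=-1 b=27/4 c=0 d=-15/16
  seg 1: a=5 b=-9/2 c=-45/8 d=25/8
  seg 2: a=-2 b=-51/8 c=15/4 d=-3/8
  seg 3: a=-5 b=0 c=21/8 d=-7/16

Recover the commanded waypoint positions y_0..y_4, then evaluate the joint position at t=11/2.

y_0=-1 y_1=5 y_2=-2 y_3=-5 y_4=2
S(11/2) = -73/128

y_0 = S_0(0) = a_0 = -1
y_1 = S_1(0) = a_1 = 5
y_2 = S_2(0) = a_2 = -2
y_3 = S_3(0) = a_3 = -5
y_4 = S_3(2) = 2
t_q=11/2 is in segment 3 (τ=3/2); S_3(τ)=-73/128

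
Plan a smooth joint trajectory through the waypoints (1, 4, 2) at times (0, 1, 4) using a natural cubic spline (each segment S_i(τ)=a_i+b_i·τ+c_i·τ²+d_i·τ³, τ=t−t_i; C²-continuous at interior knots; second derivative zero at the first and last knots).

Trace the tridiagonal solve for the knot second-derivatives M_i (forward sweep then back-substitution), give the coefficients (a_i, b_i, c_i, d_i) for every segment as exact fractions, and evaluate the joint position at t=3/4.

Δ: Δ0=3, Δ1=-2/3
row 1: diag=8, rhs=-22; c'=3/8, d'=-11/4
back: M1=-11/4
M: M0=0, M1=-11/4, M2=0
seg 0: a=1, c=M0/2=0, d=(M1−M0)/(6·1)=-11/24, b=Δ0−h0·(2M0+M1)/6=83/24
seg 1: a=4, c=M1/2=-11/8, d=(M2−M1)/(6·3)=11/72, b=Δ1−h1·(2M1+M2)/6=25/12
t_q=3/4 → seg 0, τ=3/4; S=1+83/24·τ+0·τ²+-11/24·τ³=1741/512

  seg 0: a=1 b=83/24 c=0 d=-11/24
  seg 1: a=4 b=25/12 c=-11/8 d=11/72
S(3/4) = 1741/512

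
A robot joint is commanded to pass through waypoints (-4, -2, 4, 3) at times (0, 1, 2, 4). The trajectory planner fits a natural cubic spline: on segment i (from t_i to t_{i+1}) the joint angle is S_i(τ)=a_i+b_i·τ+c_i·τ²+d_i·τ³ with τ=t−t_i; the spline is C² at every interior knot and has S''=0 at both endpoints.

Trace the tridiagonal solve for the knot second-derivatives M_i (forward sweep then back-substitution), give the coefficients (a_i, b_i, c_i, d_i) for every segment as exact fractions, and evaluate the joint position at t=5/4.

  seg 0: a=-4 b=31/46 c=0 d=61/46
  seg 1: a=-2 b=107/23 c=183/46 d=-121/46
  seg 2: a=4 b=217/46 c=-90/23 d=15/23
S(5/4) = -1853/2944

Δ: Δ0=2, Δ1=6, Δ2=-1/2
row 1: diag=4, rhs=24; c'=1/4, d'=6
row 2: denom=6−1·1/4=23/4; d'=(-39−1·6)/(23/4)=-180/23
back: M2=-180/23
back: M1=6−1/4·-180/23=183/23
M: M0=0, M1=183/23, M2=-180/23, M3=0
seg 0: a=-4, c=M0/2=0, d=(M1−M0)/(6·1)=61/46, b=Δ0−h0·(2M0+M1)/6=31/46
seg 1: a=-2, c=M1/2=183/46, d=(M2−M1)/(6·1)=-121/46, b=Δ1−h1·(2M1+M2)/6=107/23
seg 2: a=4, c=M2/2=-90/23, d=(M3−M2)/(6·2)=15/23, b=Δ2−h2·(2M2+M3)/6=217/46
t_q=5/4 → seg 1, τ=1/4; S=-2+107/23·τ+183/46·τ²+-121/46·τ³=-1853/2944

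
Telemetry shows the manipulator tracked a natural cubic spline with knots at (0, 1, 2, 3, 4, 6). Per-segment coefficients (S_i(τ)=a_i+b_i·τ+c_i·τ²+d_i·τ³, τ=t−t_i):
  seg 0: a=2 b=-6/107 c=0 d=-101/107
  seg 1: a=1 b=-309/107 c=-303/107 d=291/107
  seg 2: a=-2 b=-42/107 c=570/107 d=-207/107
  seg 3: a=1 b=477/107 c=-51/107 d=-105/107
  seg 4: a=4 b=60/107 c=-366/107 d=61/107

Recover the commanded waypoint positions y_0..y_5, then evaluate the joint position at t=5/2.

y_0=2 y_1=1 y_2=-2 y_3=1 y_4=4 y_5=-4
S(5/2) = -947/856

y_0 = S_0(0) = a_0 = 2
y_1 = S_1(0) = a_1 = 1
y_2 = S_2(0) = a_2 = -2
y_3 = S_3(0) = a_3 = 1
y_4 = S_4(0) = a_4 = 4
y_5 = S_4(2) = -4
t_q=5/2 is in segment 2 (τ=1/2); S_2(τ)=-947/856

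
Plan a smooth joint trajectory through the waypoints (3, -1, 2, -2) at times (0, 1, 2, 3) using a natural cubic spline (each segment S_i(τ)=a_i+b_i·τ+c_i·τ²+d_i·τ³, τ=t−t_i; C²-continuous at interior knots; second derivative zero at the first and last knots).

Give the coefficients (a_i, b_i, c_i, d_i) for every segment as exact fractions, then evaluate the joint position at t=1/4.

  seg 0: a=3 b=-19/3 c=0 d=7/3
  seg 1: a=-1 b=2/3 c=7 d=-14/3
  seg 2: a=2 b=2/3 c=-7 d=7/3
S(1/4) = 93/64

Δ: Δ0=-4, Δ1=3, Δ2=-4
row 1: diag=4, rhs=42; c'=1/4, d'=21/2
row 2: denom=4−1·1/4=15/4; d'=(-42−1·21/2)/(15/4)=-14
back: M2=-14
back: M1=21/2−1/4·-14=14
M: M0=0, M1=14, M2=-14, M3=0
seg 0: a=3, c=M0/2=0, d=(M1−M0)/(6·1)=7/3, b=Δ0−h0·(2M0+M1)/6=-19/3
seg 1: a=-1, c=M1/2=7, d=(M2−M1)/(6·1)=-14/3, b=Δ1−h1·(2M1+M2)/6=2/3
seg 2: a=2, c=M2/2=-7, d=(M3−M2)/(6·1)=7/3, b=Δ2−h2·(2M2+M3)/6=2/3
t_q=1/4 → seg 0, τ=1/4; S=3+-19/3·τ+0·τ²+7/3·τ³=93/64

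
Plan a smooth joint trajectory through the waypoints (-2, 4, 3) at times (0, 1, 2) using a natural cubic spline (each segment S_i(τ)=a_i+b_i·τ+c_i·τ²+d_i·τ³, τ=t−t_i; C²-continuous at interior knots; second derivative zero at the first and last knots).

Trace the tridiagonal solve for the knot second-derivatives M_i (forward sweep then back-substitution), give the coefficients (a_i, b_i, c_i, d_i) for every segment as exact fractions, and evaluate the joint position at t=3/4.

  seg 0: a=-2 b=31/4 c=0 d=-7/4
  seg 1: a=4 b=5/2 c=-21/4 d=7/4
S(3/4) = 787/256

Δ: Δ0=6, Δ1=-1
row 1: diag=4, rhs=-42; c'=1/4, d'=-21/2
back: M1=-21/2
M: M0=0, M1=-21/2, M2=0
seg 0: a=-2, c=M0/2=0, d=(M1−M0)/(6·1)=-7/4, b=Δ0−h0·(2M0+M1)/6=31/4
seg 1: a=4, c=M1/2=-21/4, d=(M2−M1)/(6·1)=7/4, b=Δ1−h1·(2M1+M2)/6=5/2
t_q=3/4 → seg 0, τ=3/4; S=-2+31/4·τ+0·τ²+-7/4·τ³=787/256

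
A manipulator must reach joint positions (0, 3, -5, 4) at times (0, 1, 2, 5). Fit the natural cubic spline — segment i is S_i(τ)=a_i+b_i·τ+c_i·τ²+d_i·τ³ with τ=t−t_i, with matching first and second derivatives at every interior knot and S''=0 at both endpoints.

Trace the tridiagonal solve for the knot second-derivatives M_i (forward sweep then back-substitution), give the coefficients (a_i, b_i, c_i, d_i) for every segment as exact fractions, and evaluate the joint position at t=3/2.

Δ: Δ0=3, Δ1=-8, Δ2=3
row 1: diag=4, rhs=-66; c'=1/4, d'=-33/2
row 2: denom=8−1·1/4=31/4; d'=(66−1·-33/2)/(31/4)=330/31
back: M2=330/31
back: M1=-33/2−1/4·330/31=-594/31
M: M0=0, M1=-594/31, M2=330/31, M3=0
seg 0: a=0, c=M0/2=0, d=(M1−M0)/(6·1)=-99/31, b=Δ0−h0·(2M0+M1)/6=192/31
seg 1: a=3, c=M1/2=-297/31, d=(M2−M1)/(6·1)=154/31, b=Δ1−h1·(2M1+M2)/6=-105/31
seg 2: a=-5, c=M2/2=165/31, d=(M3−M2)/(6·3)=-55/93, b=Δ2−h2·(2M2+M3)/6=-237/31
t_q=3/2 → seg 1, τ=1/2; S=3+-105/31·τ+-297/31·τ²+154/31·τ³=-29/62

  seg 0: a=0 b=192/31 c=0 d=-99/31
  seg 1: a=3 b=-105/31 c=-297/31 d=154/31
  seg 2: a=-5 b=-237/31 c=165/31 d=-55/93
S(3/2) = -29/62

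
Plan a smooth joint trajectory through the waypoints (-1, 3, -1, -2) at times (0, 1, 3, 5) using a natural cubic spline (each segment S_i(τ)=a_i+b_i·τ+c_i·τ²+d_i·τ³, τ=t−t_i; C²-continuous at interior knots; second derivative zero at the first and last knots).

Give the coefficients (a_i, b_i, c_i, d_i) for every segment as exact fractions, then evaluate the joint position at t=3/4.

  seg 0: a=-1 b=227/44 c=0 d=-51/44
  seg 1: a=3 b=37/22 c=-153/44 d=9/11
  seg 2: a=-1 b=-53/22 c=63/44 d=-21/88
S(3/4) = 6703/2816

Δ: Δ0=4, Δ1=-2, Δ2=-1/2
row 1: diag=6, rhs=-36; c'=1/3, d'=-6
row 2: denom=8−2·1/3=22/3; d'=(9−2·-6)/(22/3)=63/22
back: M2=63/22
back: M1=-6−1/3·63/22=-153/22
M: M0=0, M1=-153/22, M2=63/22, M3=0
seg 0: a=-1, c=M0/2=0, d=(M1−M0)/(6·1)=-51/44, b=Δ0−h0·(2M0+M1)/6=227/44
seg 1: a=3, c=M1/2=-153/44, d=(M2−M1)/(6·2)=9/11, b=Δ1−h1·(2M1+M2)/6=37/22
seg 2: a=-1, c=M2/2=63/44, d=(M3−M2)/(6·2)=-21/88, b=Δ2−h2·(2M2+M3)/6=-53/22
t_q=3/4 → seg 0, τ=3/4; S=-1+227/44·τ+0·τ²+-51/44·τ³=6703/2816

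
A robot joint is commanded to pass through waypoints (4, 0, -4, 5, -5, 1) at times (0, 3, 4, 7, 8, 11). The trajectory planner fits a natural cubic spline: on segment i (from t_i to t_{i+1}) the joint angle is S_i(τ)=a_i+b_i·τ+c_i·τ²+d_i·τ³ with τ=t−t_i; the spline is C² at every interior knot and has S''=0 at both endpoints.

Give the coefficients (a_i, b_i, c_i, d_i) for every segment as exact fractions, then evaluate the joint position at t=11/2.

  seg 0: a=4 b=433/1131 c=0 d=-647/3393
  seg 1: a=0 b=-5390/1131 c=-647/377 d=2807/1131
  seg 2: a=-4 b=-851/1131 c=2160/377 d=-524/351
  seg 3: a=5 b=-7559/1131 c=-8716/1131 d=1655/377
  seg 4: a=-5 b=-10096/1131 c=6179/1131 d=-6179/10179
S(11/2) = 79/29

Δ: Δ0=-4/3, Δ1=-4, Δ2=3, Δ3=-10, Δ4=2
row 1: diag=8, rhs=-16; c'=1/8, d'=-2
row 2: denom=8−1·1/8=63/8; d'=(42−1·-2)/(63/8)=352/63
row 3: denom=8−3·8/21=48/7; d'=(-78−3·352/63)/(48/7)=-995/72
row 4: denom=8−1·7/48=377/48; d'=(72−1·-995/72)/(377/48)=12358/1131
back: M4=12358/1131
back: M3=-995/72−7/48·12358/1131=-17432/1131
back: M2=352/63−8/21·-17432/1131=4320/377
back: M1=-2−1/8·4320/377=-1294/377
M: M0=0, M1=-1294/377, M2=4320/377, M3=-17432/1131, M4=12358/1131, M5=0
seg 0: a=4, c=M0/2=0, d=(M1−M0)/(6·3)=-647/3393, b=Δ0−h0·(2M0+M1)/6=433/1131
seg 1: a=0, c=M1/2=-647/377, d=(M2−M1)/(6·1)=2807/1131, b=Δ1−h1·(2M1+M2)/6=-5390/1131
seg 2: a=-4, c=M2/2=2160/377, d=(M3−M2)/(6·3)=-524/351, b=Δ2−h2·(2M2+M3)/6=-851/1131
seg 3: a=5, c=M3/2=-8716/1131, d=(M4−M3)/(6·1)=1655/377, b=Δ3−h3·(2M3+M4)/6=-7559/1131
seg 4: a=-5, c=M4/2=6179/1131, d=(M5−M4)/(6·3)=-6179/10179, b=Δ4−h4·(2M4+M5)/6=-10096/1131
t_q=11/2 → seg 2, τ=3/2; S=-4+-851/1131·τ+2160/377·τ²+-524/351·τ³=79/29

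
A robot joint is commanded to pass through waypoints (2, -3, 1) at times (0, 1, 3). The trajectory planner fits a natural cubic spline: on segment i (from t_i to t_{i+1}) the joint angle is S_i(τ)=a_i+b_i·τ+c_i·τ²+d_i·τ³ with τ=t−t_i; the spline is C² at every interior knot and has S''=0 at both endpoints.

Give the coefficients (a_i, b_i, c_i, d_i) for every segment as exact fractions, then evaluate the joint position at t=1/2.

  seg 0: a=2 b=-37/6 c=0 d=7/6
  seg 1: a=-3 b=-8/3 c=7/2 d=-7/12
S(1/2) = -15/16

Δ: Δ0=-5, Δ1=2
row 1: diag=6, rhs=42; c'=1/3, d'=7
back: M1=7
M: M0=0, M1=7, M2=0
seg 0: a=2, c=M0/2=0, d=(M1−M0)/(6·1)=7/6, b=Δ0−h0·(2M0+M1)/6=-37/6
seg 1: a=-3, c=M1/2=7/2, d=(M2−M1)/(6·2)=-7/12, b=Δ1−h1·(2M1+M2)/6=-8/3
t_q=1/2 → seg 0, τ=1/2; S=2+-37/6·τ+0·τ²+7/6·τ³=-15/16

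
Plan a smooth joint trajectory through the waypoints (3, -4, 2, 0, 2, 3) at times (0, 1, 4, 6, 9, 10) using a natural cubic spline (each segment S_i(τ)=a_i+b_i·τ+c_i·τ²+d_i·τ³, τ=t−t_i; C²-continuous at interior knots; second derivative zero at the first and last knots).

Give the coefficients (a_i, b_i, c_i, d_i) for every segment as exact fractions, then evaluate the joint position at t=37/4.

Δ: Δ0=-7, Δ1=2, Δ2=-1, Δ3=2/3, Δ4=1
row 1: diag=8, rhs=54; c'=3/8, d'=27/4
row 2: denom=10−3·3/8=71/8; d'=(-18−3·27/4)/(71/8)=-306/71
row 3: denom=10−2·16/71=678/71; d'=(10−2·-306/71)/(678/71)=661/339
row 4: denom=8−3·71/226=1595/226; d'=(2−3·661/339)/(1595/226)=-6/11
back: M4=-6/11
back: M3=661/339−71/226·-6/11=70/33
back: M2=-306/71−16/71·70/33=-158/33
back: M1=27/4−3/8·-158/33=94/11
M: M0=0, M1=94/11, M2=-158/33, M3=70/33, M4=-6/11, M5=0
seg 0: a=3, c=M0/2=0, d=(M1−M0)/(6·1)=47/33, b=Δ0−h0·(2M0+M1)/6=-278/33
seg 1: a=-4, c=M1/2=47/11, d=(M2−M1)/(6·3)=-20/27, b=Δ1−h1·(2M1+M2)/6=-137/33
seg 2: a=2, c=M2/2=-79/33, d=(M3−M2)/(6·2)=19/33, b=Δ2−h2·(2M2+M3)/6=49/33
seg 3: a=0, c=M3/2=35/33, d=(M4−M3)/(6·3)=-4/27, b=Δ3−h3·(2M3+M4)/6=-13/11
seg 4: a=2, c=M4/2=-3/11, d=(M5−M4)/(6·1)=1/11, b=Δ4−h4·(2M4+M5)/6=13/11
t_q=37/4 → seg 4, τ=1/4; S=2+13/11·τ+-3/11·τ²+1/11·τ³=1605/704

  seg 0: a=3 b=-278/33 c=0 d=47/33
  seg 1: a=-4 b=-137/33 c=47/11 d=-20/27
  seg 2: a=2 b=49/33 c=-79/33 d=19/33
  seg 3: a=0 b=-13/11 c=35/33 d=-4/27
  seg 4: a=2 b=13/11 c=-3/11 d=1/11
S(37/4) = 1605/704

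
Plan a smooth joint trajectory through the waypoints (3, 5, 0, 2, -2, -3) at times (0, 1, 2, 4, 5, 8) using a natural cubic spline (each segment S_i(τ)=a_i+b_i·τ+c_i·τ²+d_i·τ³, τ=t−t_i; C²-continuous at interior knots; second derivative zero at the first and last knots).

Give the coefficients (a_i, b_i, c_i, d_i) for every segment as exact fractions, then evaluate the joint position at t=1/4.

  seg 0: a=3 b=12076/2859 c=0 d=-6358/2859
  seg 1: a=5 b=-6998/2859 c=-6358/953 d=11777/2859
  seg 2: a=0 b=-9815/2859 c=5419/953 d=-4960/2859
  seg 3: a=2 b=-4307/2859 c=-4501/953 d=6374/2859
  seg 4: a=-2 b=-12191/2859 c=1873/953 d=-1873/8577
S(1/4) = 122631/30496

Δ: Δ0=2, Δ1=-5, Δ2=1, Δ3=-4, Δ4=-1/3
row 1: diag=4, rhs=-42; c'=1/4, d'=-21/2
row 2: denom=6−1·1/4=23/4; d'=(36−1·-21/2)/(23/4)=186/23
row 3: denom=6−2·8/23=122/23; d'=(-30−2·186/23)/(122/23)=-531/61
row 4: denom=8−1·23/122=953/122; d'=(22−1·-531/61)/(953/122)=3746/953
back: M4=3746/953
back: M3=-531/61−23/122·3746/953=-9002/953
back: M2=186/23−8/23·-9002/953=10838/953
back: M1=-21/2−1/4·10838/953=-12716/953
M: M0=0, M1=-12716/953, M2=10838/953, M3=-9002/953, M4=3746/953, M5=0
seg 0: a=3, c=M0/2=0, d=(M1−M0)/(6·1)=-6358/2859, b=Δ0−h0·(2M0+M1)/6=12076/2859
seg 1: a=5, c=M1/2=-6358/953, d=(M2−M1)/(6·1)=11777/2859, b=Δ1−h1·(2M1+M2)/6=-6998/2859
seg 2: a=0, c=M2/2=5419/953, d=(M3−M2)/(6·2)=-4960/2859, b=Δ2−h2·(2M2+M3)/6=-9815/2859
seg 3: a=2, c=M3/2=-4501/953, d=(M4−M3)/(6·1)=6374/2859, b=Δ3−h3·(2M3+M4)/6=-4307/2859
seg 4: a=-2, c=M4/2=1873/953, d=(M5−M4)/(6·3)=-1873/8577, b=Δ4−h4·(2M4+M5)/6=-12191/2859
t_q=1/4 → seg 0, τ=1/4; S=3+12076/2859·τ+0·τ²+-6358/2859·τ³=122631/30496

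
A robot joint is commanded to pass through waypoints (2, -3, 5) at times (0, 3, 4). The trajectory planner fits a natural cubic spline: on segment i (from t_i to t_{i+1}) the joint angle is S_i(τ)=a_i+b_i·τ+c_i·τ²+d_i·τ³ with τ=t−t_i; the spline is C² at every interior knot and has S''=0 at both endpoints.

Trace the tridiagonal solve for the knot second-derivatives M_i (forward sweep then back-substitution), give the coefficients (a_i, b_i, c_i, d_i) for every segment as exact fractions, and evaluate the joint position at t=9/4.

  seg 0: a=2 b=-127/24 c=0 d=29/72
  seg 1: a=-3 b=67/12 c=29/8 d=-29/24
S(9/4) = -2723/512

Δ: Δ0=-5/3, Δ1=8
row 1: diag=8, rhs=58; c'=1/8, d'=29/4
back: M1=29/4
M: M0=0, M1=29/4, M2=0
seg 0: a=2, c=M0/2=0, d=(M1−M0)/(6·3)=29/72, b=Δ0−h0·(2M0+M1)/6=-127/24
seg 1: a=-3, c=M1/2=29/8, d=(M2−M1)/(6·1)=-29/24, b=Δ1−h1·(2M1+M2)/6=67/12
t_q=9/4 → seg 0, τ=9/4; S=2+-127/24·τ+0·τ²+29/72·τ³=-2723/512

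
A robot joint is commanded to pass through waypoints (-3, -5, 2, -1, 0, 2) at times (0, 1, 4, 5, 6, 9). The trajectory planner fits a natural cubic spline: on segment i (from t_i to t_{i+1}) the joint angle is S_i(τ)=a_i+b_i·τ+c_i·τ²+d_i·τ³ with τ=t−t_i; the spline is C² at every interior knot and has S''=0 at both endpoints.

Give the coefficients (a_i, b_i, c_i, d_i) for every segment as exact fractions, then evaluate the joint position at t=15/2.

  seg 0: a=-3 b=-4915/1641 c=0 d=1633/1641
  seg 1: a=-5 b=-16/1641 c=1633/547 d=-10852/14769
  seg 2: a=2 b=-3178/1641 c=-5953/1641 d=4208/1641
  seg 3: a=-1 b=-820/547 c=6671/1641 d=-2570/1641
  seg 4: a=0 b=3172/1641 c=-1039/1641 d=1039/14769
S(15/2) = 7493/4376

Δ: Δ0=-2, Δ1=7/3, Δ2=-3, Δ3=1, Δ4=2/3
row 1: diag=8, rhs=26; c'=3/8, d'=13/4
row 2: denom=8−3·3/8=55/8; d'=(-32−3·13/4)/(55/8)=-334/55
row 3: denom=4−1·8/55=212/55; d'=(24−1·-334/55)/(212/55)=827/106
row 4: denom=8−1·55/212=1641/212; d'=(-2−1·827/106)/(1641/212)=-2078/1641
back: M4=-2078/1641
back: M3=827/106−55/212·-2078/1641=13342/1641
back: M2=-334/55−8/55·13342/1641=-11906/1641
back: M1=13/4−3/8·-11906/1641=3266/547
M: M0=0, M1=3266/547, M2=-11906/1641, M3=13342/1641, M4=-2078/1641, M5=0
seg 0: a=-3, c=M0/2=0, d=(M1−M0)/(6·1)=1633/1641, b=Δ0−h0·(2M0+M1)/6=-4915/1641
seg 1: a=-5, c=M1/2=1633/547, d=(M2−M1)/(6·3)=-10852/14769, b=Δ1−h1·(2M1+M2)/6=-16/1641
seg 2: a=2, c=M2/2=-5953/1641, d=(M3−M2)/(6·1)=4208/1641, b=Δ2−h2·(2M2+M3)/6=-3178/1641
seg 3: a=-1, c=M3/2=6671/1641, d=(M4−M3)/(6·1)=-2570/1641, b=Δ3−h3·(2M3+M4)/6=-820/547
seg 4: a=0, c=M4/2=-1039/1641, d=(M5−M4)/(6·3)=1039/14769, b=Δ4−h4·(2M4+M5)/6=3172/1641
t_q=15/2 → seg 4, τ=3/2; S=0+3172/1641·τ+-1039/1641·τ²+1039/14769·τ³=7493/4376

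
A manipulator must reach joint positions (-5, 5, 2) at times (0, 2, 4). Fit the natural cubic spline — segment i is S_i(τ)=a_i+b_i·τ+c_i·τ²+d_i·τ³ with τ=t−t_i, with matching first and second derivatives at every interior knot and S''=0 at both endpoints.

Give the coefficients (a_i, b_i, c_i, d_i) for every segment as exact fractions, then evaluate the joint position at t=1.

  seg 0: a=-5 b=53/8 c=0 d=-13/32
  seg 1: a=5 b=7/4 c=-39/16 d=13/32
S(1) = 39/32

Δ: Δ0=5, Δ1=-3/2
row 1: diag=8, rhs=-39; c'=1/4, d'=-39/8
back: M1=-39/8
M: M0=0, M1=-39/8, M2=0
seg 0: a=-5, c=M0/2=0, d=(M1−M0)/(6·2)=-13/32, b=Δ0−h0·(2M0+M1)/6=53/8
seg 1: a=5, c=M1/2=-39/16, d=(M2−M1)/(6·2)=13/32, b=Δ1−h1·(2M1+M2)/6=7/4
t_q=1 → seg 0, τ=1; S=-5+53/8·τ+0·τ²+-13/32·τ³=39/32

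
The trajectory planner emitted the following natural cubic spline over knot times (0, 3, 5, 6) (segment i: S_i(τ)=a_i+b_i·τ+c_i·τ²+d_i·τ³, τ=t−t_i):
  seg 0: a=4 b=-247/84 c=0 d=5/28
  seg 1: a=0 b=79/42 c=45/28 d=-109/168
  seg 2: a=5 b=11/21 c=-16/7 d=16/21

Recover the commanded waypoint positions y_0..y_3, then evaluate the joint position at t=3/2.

y_0 = S_0(0) = a_0 = 4
y_1 = S_1(0) = a_1 = 0
y_2 = S_2(0) = a_2 = 5
y_3 = S_2(1) = 4
t_q=3/2 is in segment 0 (τ=3/2); S_0(τ)=43/224

y_0=4 y_1=0 y_2=5 y_3=4
S(3/2) = 43/224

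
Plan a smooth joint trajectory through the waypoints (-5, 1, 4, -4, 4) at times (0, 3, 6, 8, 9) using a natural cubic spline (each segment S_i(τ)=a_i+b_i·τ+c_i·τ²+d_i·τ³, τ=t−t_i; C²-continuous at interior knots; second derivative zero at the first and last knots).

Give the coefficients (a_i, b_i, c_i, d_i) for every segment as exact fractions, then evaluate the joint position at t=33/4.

  seg 0: a=-5 b=153/103 c=0 d=53/927
  seg 1: a=1 b=312/103 c=53/103 d=-368/927
  seg 2: a=4 b=-474/103 c=-315/103 d=173/103
  seg 3: a=-4 b=342/103 c=723/103 d=-241/103
S(33/4) = -18245/6592

Δ: Δ0=2, Δ1=1, Δ2=-4, Δ3=8
row 1: diag=12, rhs=-6; c'=1/4, d'=-1/2
row 2: denom=10−3·1/4=37/4; d'=(-30−3·-1/2)/(37/4)=-114/37
row 3: denom=6−2·8/37=206/37; d'=(72−2·-114/37)/(206/37)=1446/103
back: M3=1446/103
back: M2=-114/37−8/37·1446/103=-630/103
back: M1=-1/2−1/4·-630/103=106/103
M: M0=0, M1=106/103, M2=-630/103, M3=1446/103, M4=0
seg 0: a=-5, c=M0/2=0, d=(M1−M0)/(6·3)=53/927, b=Δ0−h0·(2M0+M1)/6=153/103
seg 1: a=1, c=M1/2=53/103, d=(M2−M1)/(6·3)=-368/927, b=Δ1−h1·(2M1+M2)/6=312/103
seg 2: a=4, c=M2/2=-315/103, d=(M3−M2)/(6·2)=173/103, b=Δ2−h2·(2M2+M3)/6=-474/103
seg 3: a=-4, c=M3/2=723/103, d=(M4−M3)/(6·1)=-241/103, b=Δ3−h3·(2M3+M4)/6=342/103
t_q=33/4 → seg 3, τ=1/4; S=-4+342/103·τ+723/103·τ²+-241/103·τ³=-18245/6592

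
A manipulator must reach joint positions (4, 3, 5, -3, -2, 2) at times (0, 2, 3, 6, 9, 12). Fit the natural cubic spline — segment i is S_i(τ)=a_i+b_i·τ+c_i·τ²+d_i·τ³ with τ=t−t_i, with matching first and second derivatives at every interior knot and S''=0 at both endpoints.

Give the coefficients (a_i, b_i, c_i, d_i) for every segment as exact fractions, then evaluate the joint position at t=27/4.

Δ: Δ0=-1/2, Δ1=2, Δ2=-8/3, Δ3=1/3, Δ4=4/3
row 1: diag=6, rhs=15; c'=1/6, d'=5/2
row 2: denom=8−1·1/6=47/6; d'=(-28−1·5/2)/(47/6)=-183/47
row 3: denom=12−3·18/47=510/47; d'=(18−3·-183/47)/(510/47)=93/34
row 4: denom=12−3·47/170=1899/170; d'=(6−3·93/34)/(1899/170)=-125/633
back: M4=-125/633
back: M3=93/34−47/170·-125/633=1766/633
back: M2=-183/47−18/47·1766/633=-1047/211
back: M1=5/2−1/6·-1047/211=702/211
M: M0=0, M1=702/211, M2=-1047/211, M3=1766/633, M4=-125/633, M5=0
seg 0: a=4, c=M0/2=0, d=(M1−M0)/(6·2)=117/422, b=Δ0−h0·(2M0+M1)/6=-679/422
seg 1: a=3, c=M1/2=351/211, d=(M2−M1)/(6·1)=-583/422, b=Δ1−h1·(2M1+M2)/6=725/422
seg 2: a=5, c=M2/2=-1047/422, d=(M3−M2)/(6·3)=4907/11394, b=Δ2−h2·(2M2+M3)/6=190/211
seg 3: a=-3, c=M3/2=883/633, d=(M4−M3)/(6·3)=-1891/11394, b=Δ3−h3·(2M3+M4)/6=-995/422
seg 4: a=-2, c=M4/2=-125/1266, d=(M5−M4)/(6·3)=125/11394, b=Δ4−h4·(2M4+M5)/6=323/211
t_q=27/4 → seg 3, τ=3/4; S=-3+-995/422·τ+883/633·τ²+-1891/11394·τ³=-109483/27008

  seg 0: a=4 b=-679/422 c=0 d=117/422
  seg 1: a=3 b=725/422 c=351/211 d=-583/422
  seg 2: a=5 b=190/211 c=-1047/422 d=4907/11394
  seg 3: a=-3 b=-995/422 c=883/633 d=-1891/11394
  seg 4: a=-2 b=323/211 c=-125/1266 d=125/11394
S(27/4) = -109483/27008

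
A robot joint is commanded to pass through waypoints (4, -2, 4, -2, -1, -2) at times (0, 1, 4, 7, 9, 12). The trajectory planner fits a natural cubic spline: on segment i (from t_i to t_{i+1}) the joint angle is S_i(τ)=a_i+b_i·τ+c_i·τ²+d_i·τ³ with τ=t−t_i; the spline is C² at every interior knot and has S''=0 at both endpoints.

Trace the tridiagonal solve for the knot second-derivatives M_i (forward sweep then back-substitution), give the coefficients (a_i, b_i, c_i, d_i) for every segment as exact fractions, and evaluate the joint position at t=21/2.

  seg 0: a=4 b=-1160/159 c=0 d=206/159
  seg 1: a=-2 b=-542/159 c=206/53 d=-994/1431
  seg 2: a=4 b=184/159 c=-376/159 d=626/1431
  seg 3: a=-2 b=-194/159 c=250/159 d=-151/424
  seg 4: a=-1 b=253/318 c=-359/636 d=359/5724
S(21/2) = -1467/1696

Δ: Δ0=-6, Δ1=2, Δ2=-2, Δ3=1/2, Δ4=-1/3
row 1: diag=8, rhs=48; c'=3/8, d'=6
row 2: denom=12−3·3/8=87/8; d'=(-24−3·6)/(87/8)=-112/29
row 3: denom=10−3·8/29=266/29; d'=(15−3·-112/29)/(266/29)=771/266
row 4: denom=10−2·29/133=1272/133; d'=(-5−2·771/266)/(1272/133)=-359/318
back: M4=-359/318
back: M3=771/266−29/133·-359/318=500/159
back: M2=-112/29−8/29·500/159=-752/159
back: M1=6−3/8·-752/159=412/53
M: M0=0, M1=412/53, M2=-752/159, M3=500/159, M4=-359/318, M5=0
seg 0: a=4, c=M0/2=0, d=(M1−M0)/(6·1)=206/159, b=Δ0−h0·(2M0+M1)/6=-1160/159
seg 1: a=-2, c=M1/2=206/53, d=(M2−M1)/(6·3)=-994/1431, b=Δ1−h1·(2M1+M2)/6=-542/159
seg 2: a=4, c=M2/2=-376/159, d=(M3−M2)/(6·3)=626/1431, b=Δ2−h2·(2M2+M3)/6=184/159
seg 3: a=-2, c=M3/2=250/159, d=(M4−M3)/(6·2)=-151/424, b=Δ3−h3·(2M3+M4)/6=-194/159
seg 4: a=-1, c=M4/2=-359/636, d=(M5−M4)/(6·3)=359/5724, b=Δ4−h4·(2M4+M5)/6=253/318
t_q=21/2 → seg 4, τ=3/2; S=-1+253/318·τ+-359/636·τ²+359/5724·τ³=-1467/1696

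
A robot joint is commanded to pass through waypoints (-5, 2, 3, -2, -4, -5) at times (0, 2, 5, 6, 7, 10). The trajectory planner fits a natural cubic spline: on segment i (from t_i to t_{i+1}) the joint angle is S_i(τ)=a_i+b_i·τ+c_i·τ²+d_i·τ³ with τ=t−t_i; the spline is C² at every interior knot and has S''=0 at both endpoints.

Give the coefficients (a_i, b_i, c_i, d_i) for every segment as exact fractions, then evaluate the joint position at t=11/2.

Δ: Δ0=7/2, Δ1=1/3, Δ2=-5, Δ3=-2, Δ4=-1/3
row 1: diag=10, rhs=-19; c'=3/10, d'=-19/10
row 2: denom=8−3·3/10=71/10; d'=(-32−3·-19/10)/(71/10)=-263/71
row 3: denom=4−1·10/71=274/71; d'=(18−1·-263/71)/(274/71)=1541/274
row 4: denom=8−1·71/274=2121/274; d'=(10−1·1541/274)/(2121/274)=1199/2121
back: M4=1199/2121
back: M3=1541/274−71/274·1199/2121=11618/2121
back: M2=-263/71−10/71·11618/2121=-9493/2121
back: M1=-19/10−3/10·-9493/2121=-394/707
M: M0=0, M1=-394/707, M2=-9493/2121, M3=11618/2121, M4=1199/2121, M5=0
seg 0: a=-5, c=M0/2=0, d=(M1−M0)/(6·2)=-197/4242, b=Δ0−h0·(2M0+M1)/6=15635/4242
seg 1: a=2, c=M1/2=-197/707, d=(M2−M1)/(6·3)=-8311/38178, b=Δ1−h1·(2M1+M2)/6=13271/4242
seg 2: a=3, c=M2/2=-9493/4242, d=(M3−M2)/(6·1)=7037/4242, b=Δ2−h2·(2M2+M3)/6=-9377/2121
seg 3: a=-2, c=M3/2=5809/2121, d=(M4−M3)/(6·1)=-3473/4242, b=Δ3−h3·(2M3+M4)/6=-5543/1414
seg 4: a=-4, c=M4/2=1199/4242, d=(M5−M4)/(6·3)=-1199/38178, b=Δ4−h4·(2M4+M5)/6=-1906/2121
t_q=11/2 → seg 2, τ=1/2; S=3+-9377/2121·τ+-9493/4242·τ²+7037/4242·τ³=14843/33936

  seg 0: a=-5 b=15635/4242 c=0 d=-197/4242
  seg 1: a=2 b=13271/4242 c=-197/707 d=-8311/38178
  seg 2: a=3 b=-9377/2121 c=-9493/4242 d=7037/4242
  seg 3: a=-2 b=-5543/1414 c=5809/2121 d=-3473/4242
  seg 4: a=-4 b=-1906/2121 c=1199/4242 d=-1199/38178
S(11/2) = 14843/33936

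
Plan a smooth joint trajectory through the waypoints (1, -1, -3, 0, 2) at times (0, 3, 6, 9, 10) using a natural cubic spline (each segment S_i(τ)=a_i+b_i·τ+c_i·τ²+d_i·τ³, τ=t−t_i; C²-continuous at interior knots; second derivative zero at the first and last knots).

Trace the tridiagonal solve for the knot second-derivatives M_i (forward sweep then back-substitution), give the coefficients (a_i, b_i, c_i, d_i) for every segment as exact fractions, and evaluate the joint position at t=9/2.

Δ: Δ0=-2/3, Δ1=-2/3, Δ2=1, Δ3=2
row 1: diag=12, rhs=0; c'=1/4, d'=0
row 2: denom=12−3·1/4=45/4; d'=(10−3·0)/(45/4)=8/9
row 3: denom=8−3·4/15=36/5; d'=(6−3·8/9)/(36/5)=25/54
back: M3=25/54
back: M2=8/9−4/15·25/54=62/81
back: M1=0−1/4·62/81=-31/162
M: M0=0, M1=-31/162, M2=62/81, M3=25/54, M4=0
seg 0: a=1, c=M0/2=0, d=(M1−M0)/(6·3)=-31/2916, b=Δ0−h0·(2M0+M1)/6=-185/324
seg 1: a=-1, c=M1/2=-31/324, d=(M2−M1)/(6·3)=155/2916, b=Δ1−h1·(2M1+M2)/6=-139/162
seg 2: a=-3, c=M2/2=31/81, d=(M3−M2)/(6·3)=-49/2916, b=Δ2−h2·(2M2+M3)/6=1/324
seg 3: a=0, c=M3/2=25/108, d=(M4−M3)/(6·1)=-25/324, b=Δ3−h3·(2M3+M4)/6=299/162
t_q=9/2 → seg 1, τ=3/2; S=-1+-139/162·τ+-31/324·τ²+155/2916·τ³=-223/96

  seg 0: a=1 b=-185/324 c=0 d=-31/2916
  seg 1: a=-1 b=-139/162 c=-31/324 d=155/2916
  seg 2: a=-3 b=1/324 c=31/81 d=-49/2916
  seg 3: a=0 b=299/162 c=25/108 d=-25/324
S(9/2) = -223/96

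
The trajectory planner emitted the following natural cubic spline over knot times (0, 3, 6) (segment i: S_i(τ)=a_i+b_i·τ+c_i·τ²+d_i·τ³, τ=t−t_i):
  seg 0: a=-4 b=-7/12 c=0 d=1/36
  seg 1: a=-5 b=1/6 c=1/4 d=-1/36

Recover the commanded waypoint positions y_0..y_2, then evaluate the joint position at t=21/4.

y_0=-4 y_1=-5 y_2=-3
S(21/4) = -941/256

y_0 = S_0(0) = a_0 = -4
y_1 = S_1(0) = a_1 = -5
y_2 = S_1(3) = -3
t_q=21/4 is in segment 1 (τ=9/4); S_1(τ)=-941/256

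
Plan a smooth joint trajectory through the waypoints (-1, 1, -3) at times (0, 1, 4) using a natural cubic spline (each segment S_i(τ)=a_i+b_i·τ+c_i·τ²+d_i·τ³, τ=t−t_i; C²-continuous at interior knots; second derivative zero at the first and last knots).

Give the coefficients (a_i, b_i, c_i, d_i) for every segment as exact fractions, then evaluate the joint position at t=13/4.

Δ: Δ0=2, Δ1=-4/3
row 1: diag=8, rhs=-20; c'=3/8, d'=-5/2
back: M1=-5/2
M: M0=0, M1=-5/2, M2=0
seg 0: a=-1, c=M0/2=0, d=(M1−M0)/(6·1)=-5/12, b=Δ0−h0·(2M0+M1)/6=29/12
seg 1: a=1, c=M1/2=-5/4, d=(M2−M1)/(6·3)=5/36, b=Δ1−h1·(2M1+M2)/6=7/6
t_q=13/4 → seg 1, τ=9/4; S=1+7/6·τ+-5/4·τ²+5/36·τ³=-287/256

  seg 0: a=-1 b=29/12 c=0 d=-5/12
  seg 1: a=1 b=7/6 c=-5/4 d=5/36
S(13/4) = -287/256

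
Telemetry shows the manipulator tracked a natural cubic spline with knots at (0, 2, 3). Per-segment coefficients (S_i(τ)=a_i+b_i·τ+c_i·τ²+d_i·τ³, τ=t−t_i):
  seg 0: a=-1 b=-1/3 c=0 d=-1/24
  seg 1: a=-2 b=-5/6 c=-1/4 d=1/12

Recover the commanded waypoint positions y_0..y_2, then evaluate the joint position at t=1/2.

y_0 = S_0(0) = a_0 = -1
y_1 = S_1(0) = a_1 = -2
y_2 = S_1(1) = -3
t_q=1/2 is in segment 0 (τ=1/2); S_0(τ)=-75/64

y_0=-1 y_1=-2 y_2=-3
S(1/2) = -75/64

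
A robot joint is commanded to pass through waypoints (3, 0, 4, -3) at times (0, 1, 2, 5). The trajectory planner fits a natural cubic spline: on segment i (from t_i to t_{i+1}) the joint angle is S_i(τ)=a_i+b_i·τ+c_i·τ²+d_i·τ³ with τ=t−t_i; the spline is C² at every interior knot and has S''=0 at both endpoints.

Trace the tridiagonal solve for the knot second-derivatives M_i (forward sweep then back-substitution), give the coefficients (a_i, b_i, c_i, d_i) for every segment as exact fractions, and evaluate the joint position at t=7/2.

Δ: Δ0=-3, Δ1=4, Δ2=-7/3
row 1: diag=4, rhs=42; c'=1/4, d'=21/2
row 2: denom=8−1·1/4=31/4; d'=(-38−1·21/2)/(31/4)=-194/31
back: M2=-194/31
back: M1=21/2−1/4·-194/31=374/31
M: M0=0, M1=374/31, M2=-194/31, M3=0
seg 0: a=3, c=M0/2=0, d=(M1−M0)/(6·1)=187/93, b=Δ0−h0·(2M0+M1)/6=-466/93
seg 1: a=0, c=M1/2=187/31, d=(M2−M1)/(6·1)=-284/93, b=Δ1−h1·(2M1+M2)/6=95/93
seg 2: a=4, c=M2/2=-97/31, d=(M3−M2)/(6·3)=97/279, b=Δ2−h2·(2M2+M3)/6=365/93
t_q=7/2 → seg 2, τ=3/2; S=4+365/93·τ+-97/31·τ²+97/279·τ³=997/248

  seg 0: a=3 b=-466/93 c=0 d=187/93
  seg 1: a=0 b=95/93 c=187/31 d=-284/93
  seg 2: a=4 b=365/93 c=-97/31 d=97/279
S(7/2) = 997/248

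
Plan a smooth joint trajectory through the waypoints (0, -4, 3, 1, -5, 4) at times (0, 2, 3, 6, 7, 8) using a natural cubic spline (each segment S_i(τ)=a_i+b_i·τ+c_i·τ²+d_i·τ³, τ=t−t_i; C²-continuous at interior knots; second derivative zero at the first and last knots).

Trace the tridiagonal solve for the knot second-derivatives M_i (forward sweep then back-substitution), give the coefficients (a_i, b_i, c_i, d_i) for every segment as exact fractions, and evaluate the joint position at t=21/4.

Δ: Δ0=-2, Δ1=7, Δ2=-2/3, Δ3=-6, Δ4=9
row 1: diag=6, rhs=54; c'=1/6, d'=9
row 2: denom=8−1·1/6=47/6; d'=(-46−1·9)/(47/6)=-330/47
row 3: denom=8−3·18/47=322/47; d'=(-32−3·-330/47)/(322/47)=-257/161
row 4: denom=4−1·47/322=1241/322; d'=(90−1·-257/161)/(1241/322)=29494/1241
back: M4=29494/1241
back: M3=-257/161−47/322·29494/1241=-6286/1241
back: M2=-330/47−18/47·-6286/1241=-6306/1241
back: M1=9−1/6·-6306/1241=12220/1241
M: M0=0, M1=12220/1241, M2=-6306/1241, M3=-6286/1241, M4=29494/1241, M5=0
seg 0: a=0, c=M0/2=0, d=(M1−M0)/(6·2)=3055/3723, b=Δ0−h0·(2M0+M1)/6=-19666/3723
seg 1: a=-4, c=M1/2=6110/1241, d=(M2−M1)/(6·1)=-9263/3723, b=Δ1−h1·(2M1+M2)/6=16994/3723
seg 2: a=3, c=M2/2=-3153/1241, d=(M3−M2)/(6·3)=10/11169, b=Δ2−h2·(2M2+M3)/6=25865/3723
seg 3: a=1, c=M3/2=-3143/1241, d=(M4−M3)/(6·1)=17890/3723, b=Δ3−h3·(2M3+M4)/6=-30799/3723
seg 4: a=-5, c=M4/2=14747/1241, d=(M5−M4)/(6·1)=-14747/3723, b=Δ4−h4·(2M4+M5)/6=4013/3723
t_q=21/4 → seg 2, τ=9/4; S=3+25865/3723·τ+-3153/1241·τ²+10/11169·τ³=229515/39712

  seg 0: a=0 b=-19666/3723 c=0 d=3055/3723
  seg 1: a=-4 b=16994/3723 c=6110/1241 d=-9263/3723
  seg 2: a=3 b=25865/3723 c=-3153/1241 d=10/11169
  seg 3: a=1 b=-30799/3723 c=-3143/1241 d=17890/3723
  seg 4: a=-5 b=4013/3723 c=14747/1241 d=-14747/3723
S(21/4) = 229515/39712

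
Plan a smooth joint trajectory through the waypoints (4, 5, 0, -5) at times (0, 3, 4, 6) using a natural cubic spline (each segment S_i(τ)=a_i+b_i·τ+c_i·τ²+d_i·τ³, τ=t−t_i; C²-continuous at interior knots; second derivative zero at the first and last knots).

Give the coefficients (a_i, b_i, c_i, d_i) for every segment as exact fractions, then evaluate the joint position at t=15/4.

  seg 0: a=4 b=715/282 c=0 d=-23/94
  seg 1: a=5 b=-574/141 c=-207/94 d=359/282
  seg 2: a=0 b=-1313/282 c=76/47 d=-38/141
S(15/4) = 7491/6016

Δ: Δ0=1/3, Δ1=-5, Δ2=-5/2
row 1: diag=8, rhs=-32; c'=1/8, d'=-4
row 2: denom=6−1·1/8=47/8; d'=(15−1·-4)/(47/8)=152/47
back: M2=152/47
back: M1=-4−1/8·152/47=-207/47
M: M0=0, M1=-207/47, M2=152/47, M3=0
seg 0: a=4, c=M0/2=0, d=(M1−M0)/(6·3)=-23/94, b=Δ0−h0·(2M0+M1)/6=715/282
seg 1: a=5, c=M1/2=-207/94, d=(M2−M1)/(6·1)=359/282, b=Δ1−h1·(2M1+M2)/6=-574/141
seg 2: a=0, c=M2/2=76/47, d=(M3−M2)/(6·2)=-38/141, b=Δ2−h2·(2M2+M3)/6=-1313/282
t_q=15/4 → seg 1, τ=3/4; S=5+-574/141·τ+-207/94·τ²+359/282·τ³=7491/6016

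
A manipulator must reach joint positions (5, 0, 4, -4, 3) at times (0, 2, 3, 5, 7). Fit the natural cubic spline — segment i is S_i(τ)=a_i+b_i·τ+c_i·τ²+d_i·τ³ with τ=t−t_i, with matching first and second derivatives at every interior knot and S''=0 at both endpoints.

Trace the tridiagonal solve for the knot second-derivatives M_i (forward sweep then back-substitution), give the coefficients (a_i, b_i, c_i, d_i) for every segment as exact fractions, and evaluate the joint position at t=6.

Δ: Δ0=-5/2, Δ1=4, Δ2=-4, Δ3=7/2
row 1: diag=6, rhs=39; c'=1/6, d'=13/2
row 2: denom=6−1·1/6=35/6; d'=(-48−1·13/2)/(35/6)=-327/35
row 3: denom=8−2·12/35=256/35; d'=(45−2·-327/35)/(256/35)=2229/256
back: M3=2229/256
back: M2=-327/35−12/35·2229/256=-789/64
back: M1=13/2−1/6·-789/64=1095/128
M: M0=0, M1=1095/128, M2=-789/64, M3=2229/256, M4=0
seg 0: a=5, c=M0/2=0, d=(M1−M0)/(6·2)=365/512, b=Δ0−h0·(2M0+M1)/6=-685/128
seg 1: a=0, c=M1/2=1095/256, d=(M2−M1)/(6·1)=-891/256, b=Δ1−h1·(2M1+M2)/6=205/64
seg 2: a=4, c=M2/2=-789/128, d=(M3−M2)/(6·2)=1795/1024, b=Δ2−h2·(2M2+M3)/6=337/256
seg 3: a=-4, c=M3/2=2229/512, d=(M4−M3)/(6·2)=-743/1024, b=Δ3−h3·(2M3+M4)/6=-295/128
t_q=6 → seg 3, τ=1; S=-4+-295/128·τ+2229/512·τ²+-743/1024·τ³=-2741/1024

  seg 0: a=5 b=-685/128 c=0 d=365/512
  seg 1: a=0 b=205/64 c=1095/256 d=-891/256
  seg 2: a=4 b=337/256 c=-789/128 d=1795/1024
  seg 3: a=-4 b=-295/128 c=2229/512 d=-743/1024
S(6) = -2741/1024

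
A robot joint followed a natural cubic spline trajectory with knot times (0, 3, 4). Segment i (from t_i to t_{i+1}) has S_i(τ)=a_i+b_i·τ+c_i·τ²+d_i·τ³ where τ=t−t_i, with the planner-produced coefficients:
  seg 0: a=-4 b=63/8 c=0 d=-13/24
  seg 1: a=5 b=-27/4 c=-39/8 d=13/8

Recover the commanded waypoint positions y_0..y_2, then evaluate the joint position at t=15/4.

y_0 = S_0(0) = a_0 = -4
y_1 = S_1(0) = a_1 = 5
y_2 = S_1(1) = -5
t_q=15/4 is in segment 1 (τ=3/4); S_1(τ)=-1085/512

y_0=-4 y_1=5 y_2=-5
S(15/4) = -1085/512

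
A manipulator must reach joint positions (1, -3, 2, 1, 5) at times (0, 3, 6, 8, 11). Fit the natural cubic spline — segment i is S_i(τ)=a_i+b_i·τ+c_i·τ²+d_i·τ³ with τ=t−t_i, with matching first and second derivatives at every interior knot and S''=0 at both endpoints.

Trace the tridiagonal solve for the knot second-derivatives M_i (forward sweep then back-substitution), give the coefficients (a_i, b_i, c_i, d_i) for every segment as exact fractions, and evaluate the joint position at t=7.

Δ: Δ0=-4/3, Δ1=5/3, Δ2=-1/2, Δ3=4/3
row 1: diag=12, rhs=18; c'=1/4, d'=3/2
row 2: denom=10−3·1/4=37/4; d'=(-13−3·3/2)/(37/4)=-70/37
row 3: denom=10−2·8/37=354/37; d'=(11−2·-70/37)/(354/37)=547/354
back: M3=547/354
back: M2=-70/37−8/37·547/354=-394/177
back: M1=3/2−1/4·-394/177=364/177
M: M0=0, M1=364/177, M2=-394/177, M3=547/354, M4=0
seg 0: a=1, c=M0/2=0, d=(M1−M0)/(6·3)=182/1593, b=Δ0−h0·(2M0+M1)/6=-418/177
seg 1: a=-3, c=M1/2=182/177, d=(M2−M1)/(6·3)=-379/1593, b=Δ1−h1·(2M1+M2)/6=128/177
seg 2: a=2, c=M2/2=-197/177, d=(M3−M2)/(6·2)=445/1416, b=Δ2−h2·(2M2+M3)/6=83/177
seg 3: a=1, c=M3/2=547/708, d=(M4−M3)/(6·3)=-547/6372, b=Δ3−h3·(2M3+M4)/6=-25/118
t_q=7 → seg 2, τ=1; S=2+83/177·τ+-197/177·τ²+445/1416·τ³=2365/1416

  seg 0: a=1 b=-418/177 c=0 d=182/1593
  seg 1: a=-3 b=128/177 c=182/177 d=-379/1593
  seg 2: a=2 b=83/177 c=-197/177 d=445/1416
  seg 3: a=1 b=-25/118 c=547/708 d=-547/6372
S(7) = 2365/1416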